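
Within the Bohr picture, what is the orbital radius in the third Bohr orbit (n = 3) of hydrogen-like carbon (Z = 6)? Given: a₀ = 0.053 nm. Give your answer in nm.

r_n = n²a₀/Z = 3² × 0.053 / 6
    = 9 × 0.053 / 6 = 0.080 nm

0.080 nm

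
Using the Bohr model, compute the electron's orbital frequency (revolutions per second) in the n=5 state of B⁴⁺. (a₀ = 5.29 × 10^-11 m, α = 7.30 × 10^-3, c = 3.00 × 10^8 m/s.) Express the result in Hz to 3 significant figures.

r = n²a₀/Z = 2.64 × 10^-10 m, v = Zαc/n = 2.19 × 10^6 m/s
f = v/(2πr) = 1.32 × 10^15 Hz

1.32 × 10^15 Hz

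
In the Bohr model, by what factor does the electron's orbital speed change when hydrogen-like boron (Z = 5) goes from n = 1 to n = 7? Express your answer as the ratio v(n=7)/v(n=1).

1/7

v ∝ Z^1 · n^-1; with Z fixed, v ∝ n^-1.
v(n=7)/v(n=1) = (7/1)^-1 = 1/7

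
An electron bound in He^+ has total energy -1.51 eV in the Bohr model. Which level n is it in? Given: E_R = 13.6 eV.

E_n = −E_R Z²/n² ⇒ n² = E_R Z²/(−E_n) = 13.6 × 2² / 1.51 ≈ 36.03
n = 6

6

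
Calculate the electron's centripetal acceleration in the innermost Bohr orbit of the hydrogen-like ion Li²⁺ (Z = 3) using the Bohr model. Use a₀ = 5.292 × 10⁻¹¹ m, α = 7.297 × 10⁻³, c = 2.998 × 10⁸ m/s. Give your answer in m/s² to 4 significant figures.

r = n²a₀/Z = 1.764 × 10⁻¹¹ m, v = Zαc/n = 6.563 × 10⁶ m/s
a = v²/r = (6.563 × 10⁶)² / 1.764 × 10⁻¹¹ = 2.442 × 10²⁴ m/s²

2.442 × 10²⁴ m/s²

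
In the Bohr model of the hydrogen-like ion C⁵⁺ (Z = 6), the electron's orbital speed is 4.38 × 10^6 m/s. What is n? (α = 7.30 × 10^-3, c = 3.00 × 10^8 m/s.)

v_n = Zαc/n ⇒ n = Zαc/v = 6 × 0.00730 × 3.00 × 10^8 / 4.38 × 10^6 ≈ 3.00
n = 3

3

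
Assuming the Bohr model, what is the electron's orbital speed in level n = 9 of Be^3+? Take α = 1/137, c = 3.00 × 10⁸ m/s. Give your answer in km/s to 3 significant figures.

973 km/s

v_n = Zαc/n = 4 × 0.00730 × 3.00 × 10⁸ / 9
    = 973 km/s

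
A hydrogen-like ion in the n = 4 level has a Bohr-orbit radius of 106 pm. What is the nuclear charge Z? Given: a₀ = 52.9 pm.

8

r_n = n²a₀/Z ⇒ Z = n²a₀/r = 4² × 52.9 / 106 ≈ 7.98
Z = 8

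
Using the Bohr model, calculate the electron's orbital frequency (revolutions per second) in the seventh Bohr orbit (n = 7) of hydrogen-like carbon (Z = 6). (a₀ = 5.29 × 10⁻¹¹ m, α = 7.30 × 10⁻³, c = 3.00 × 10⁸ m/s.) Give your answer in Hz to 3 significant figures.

6.92 × 10¹⁴ Hz

r = n²a₀/Z = 4.32 × 10⁻¹⁰ m, v = Zαc/n = 1.88 × 10⁶ m/s
f = v/(2πr) = 6.92 × 10¹⁴ Hz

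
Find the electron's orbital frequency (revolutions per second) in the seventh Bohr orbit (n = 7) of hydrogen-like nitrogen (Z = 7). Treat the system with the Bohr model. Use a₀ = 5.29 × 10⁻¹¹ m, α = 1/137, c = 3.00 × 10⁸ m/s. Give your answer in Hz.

r = n²a₀/Z = 3.70 × 10⁻¹⁰ m, v = Zαc/n = 2.19 × 10⁶ m/s
f = v/(2πr) = 9.41 × 10¹⁴ Hz

9.41 × 10¹⁴ Hz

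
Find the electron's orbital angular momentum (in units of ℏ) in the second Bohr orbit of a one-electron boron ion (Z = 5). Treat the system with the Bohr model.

L_n = nℏ, so L/ℏ = n = 2.

2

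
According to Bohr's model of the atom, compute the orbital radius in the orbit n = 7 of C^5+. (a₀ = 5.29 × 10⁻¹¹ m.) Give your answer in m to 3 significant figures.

r_n = n²a₀/Z = 7² × 5.29 × 10⁻¹¹ / 6
    = 49 × 5.29 × 10⁻¹¹ / 6 = 4.32 × 10⁻¹⁰ m

4.32 × 10⁻¹⁰ m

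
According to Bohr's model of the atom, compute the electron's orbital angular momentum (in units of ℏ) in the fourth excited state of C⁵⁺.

L_n = nℏ, so L/ℏ = n = 5.

5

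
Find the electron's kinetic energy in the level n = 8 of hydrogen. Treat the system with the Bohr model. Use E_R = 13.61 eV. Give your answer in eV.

0.2127 eV

For a Coulomb orbit the virial theorem gives K = −E_n.
E_n = −E_R·Z²/n², so K = E_R·Z²/n² = 13.61 × 1²/8² = 0.2127 eV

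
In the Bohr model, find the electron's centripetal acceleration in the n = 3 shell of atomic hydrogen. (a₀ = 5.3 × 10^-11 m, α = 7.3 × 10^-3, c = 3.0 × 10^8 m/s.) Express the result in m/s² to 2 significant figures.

r = n²a₀/Z = 4.8 × 10^-10 m, v = Zαc/n = 7.3 × 10^5 m/s
a = v²/r = (7.3 × 10^5)² / 4.8 × 10^-10 = 1.1 × 10^21 m/s²

1.1 × 10^21 m/s²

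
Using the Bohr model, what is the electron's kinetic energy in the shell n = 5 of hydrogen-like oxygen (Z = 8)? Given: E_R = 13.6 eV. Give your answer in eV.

34.8 eV

For a Coulomb orbit the virial theorem gives K = −E_n.
E_n = −E_R·Z²/n², so K = E_R·Z²/n² = 13.6 × 8²/5² = 34.8 eV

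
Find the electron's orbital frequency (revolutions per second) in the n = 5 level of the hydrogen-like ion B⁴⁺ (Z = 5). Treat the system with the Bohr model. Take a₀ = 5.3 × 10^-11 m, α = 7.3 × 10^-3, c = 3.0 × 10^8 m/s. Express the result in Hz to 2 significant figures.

1.3 × 10^15 Hz

r = n²a₀/Z = 2.6 × 10^-10 m, v = Zαc/n = 2.2 × 10^6 m/s
f = v/(2πr) = 1.3 × 10^15 Hz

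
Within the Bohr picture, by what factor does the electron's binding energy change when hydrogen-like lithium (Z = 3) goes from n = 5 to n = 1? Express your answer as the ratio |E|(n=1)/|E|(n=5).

25

|E| ∝ Z^2 · n^-2; with Z fixed, |E| ∝ n^-2.
|E|(n=1)/|E|(n=5) = (1/5)^-2 = 25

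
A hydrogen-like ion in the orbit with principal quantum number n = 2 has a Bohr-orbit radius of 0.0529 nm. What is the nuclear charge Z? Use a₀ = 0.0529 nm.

r_n = n²a₀/Z ⇒ Z = n²a₀/r = 2² × 0.0529 / 0.0529 ≈ 4.00
Z = 4

4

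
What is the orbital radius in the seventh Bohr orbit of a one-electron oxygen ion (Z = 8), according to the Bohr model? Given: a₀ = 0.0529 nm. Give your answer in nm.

0.324 nm

r_n = n²a₀/Z = 7² × 0.0529 / 8
    = 49 × 0.0529 / 8 = 0.324 nm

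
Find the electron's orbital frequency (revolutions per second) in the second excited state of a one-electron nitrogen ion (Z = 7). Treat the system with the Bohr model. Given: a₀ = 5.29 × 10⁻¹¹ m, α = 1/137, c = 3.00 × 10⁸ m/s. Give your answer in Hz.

r = n²a₀/Z = 6.80 × 10⁻¹¹ m, v = Zαc/n = 5.11 × 10⁶ m/s
f = v/(2πr) = 1.20 × 10¹⁶ Hz

1.20 × 10¹⁶ Hz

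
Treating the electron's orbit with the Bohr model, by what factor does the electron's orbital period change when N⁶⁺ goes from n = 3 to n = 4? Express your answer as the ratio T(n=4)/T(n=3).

64/27

T ∝ Z^-2 · n^3; with Z fixed, T ∝ n^3.
T(n=4)/T(n=3) = (4/3)^3 = 64/27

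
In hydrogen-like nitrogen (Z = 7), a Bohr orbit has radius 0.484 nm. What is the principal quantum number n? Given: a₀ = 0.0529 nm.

r_n = n²a₀/Z ⇒ n² = rZ/a₀ = 0.484 × 7 / 0.0529 ≈ 64.05
n = 8

8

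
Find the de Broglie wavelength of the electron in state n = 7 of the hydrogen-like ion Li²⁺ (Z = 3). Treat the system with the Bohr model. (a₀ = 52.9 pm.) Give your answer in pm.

776 pm

The Bohr quantisation condition is nλ = 2πr_n.
r_n = n²a₀/Z = 864 pm
λ = 2πr_n/n = 2π·864/7 = 776 pm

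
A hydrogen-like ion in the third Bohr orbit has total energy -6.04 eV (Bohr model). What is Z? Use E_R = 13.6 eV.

E_n = −E_R Z²/n² ⇒ Z² = −E_n n²/E_R = 6.04 × 3² / 13.6 ≈ 4.00
Z = 2

2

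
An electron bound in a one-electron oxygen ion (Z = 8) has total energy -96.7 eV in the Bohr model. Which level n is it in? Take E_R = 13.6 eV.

3

E_n = −E_R Z²/n² ⇒ n² = E_R Z²/(−E_n) = 13.6 × 8² / 96.7 ≈ 9.00
n = 3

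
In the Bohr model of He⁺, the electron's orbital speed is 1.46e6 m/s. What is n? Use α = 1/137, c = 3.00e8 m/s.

v_n = Zαc/n ⇒ n = Zαc/v = 2 × 0.00730 × 3.00e8 / 1.46e6 ≈ 3.00
n = 3

3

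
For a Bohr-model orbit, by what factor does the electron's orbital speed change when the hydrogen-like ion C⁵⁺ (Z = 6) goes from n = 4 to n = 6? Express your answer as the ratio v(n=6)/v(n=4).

v ∝ Z^1 · n^-1; with Z fixed, v ∝ n^-1.
v(n=6)/v(n=4) = (6/4)^-1 = 2/3

2/3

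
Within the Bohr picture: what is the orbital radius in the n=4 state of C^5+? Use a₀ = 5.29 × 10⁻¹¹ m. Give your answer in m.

1.41 × 10⁻¹⁰ m

r_n = n²a₀/Z = 4² × 5.29 × 10⁻¹¹ / 6
    = 16 × 5.29 × 10⁻¹¹ / 6 = 1.41 × 10⁻¹⁰ m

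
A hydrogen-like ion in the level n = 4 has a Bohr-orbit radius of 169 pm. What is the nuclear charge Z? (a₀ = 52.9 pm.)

r_n = n²a₀/Z ⇒ Z = n²a₀/r = 4² × 52.9 / 169 ≈ 5.01
Z = 5

5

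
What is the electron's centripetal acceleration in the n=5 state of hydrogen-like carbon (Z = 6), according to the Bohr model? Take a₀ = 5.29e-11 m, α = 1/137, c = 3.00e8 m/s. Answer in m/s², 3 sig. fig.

3.13e22 m/s²

r = n²a₀/Z = 2.20e-10 m, v = Zαc/n = 2.63e6 m/s
a = v²/r = (2.63e6)² / 2.20e-10 = 3.13e22 m/s²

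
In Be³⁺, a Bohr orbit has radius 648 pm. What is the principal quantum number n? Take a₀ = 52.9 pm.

r_n = n²a₀/Z ⇒ n² = rZ/a₀ = 648 × 4 / 52.9 ≈ 49.00
n = 7

7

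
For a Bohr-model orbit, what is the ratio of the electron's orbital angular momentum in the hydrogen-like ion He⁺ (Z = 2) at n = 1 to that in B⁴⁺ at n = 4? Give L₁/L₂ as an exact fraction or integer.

L = nℏ is independent of Z.
L₁/L₂ = n₁/n₂ = 1/4 = 1/4

1/4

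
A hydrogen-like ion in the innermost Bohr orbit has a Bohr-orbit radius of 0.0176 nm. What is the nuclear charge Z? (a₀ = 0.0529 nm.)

3

r_n = n²a₀/Z ⇒ Z = n²a₀/r = 1² × 0.0529 / 0.0176 ≈ 3.01
Z = 3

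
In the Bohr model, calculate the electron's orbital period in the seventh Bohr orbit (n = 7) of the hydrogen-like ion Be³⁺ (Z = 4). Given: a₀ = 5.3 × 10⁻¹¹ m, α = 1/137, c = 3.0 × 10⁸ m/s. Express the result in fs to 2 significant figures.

r = n²a₀/Z = 7²·5.3 × 10⁻¹¹/4 = 6.5 × 10⁻¹⁰ m
v = Zαc/n = 4·0.0073·3.0 × 10⁸/7 = 1.3 × 10⁶ m/s
T = 2πr/v = 3.3 × 10⁻¹⁵ s = 3.3 fs

3.3 fs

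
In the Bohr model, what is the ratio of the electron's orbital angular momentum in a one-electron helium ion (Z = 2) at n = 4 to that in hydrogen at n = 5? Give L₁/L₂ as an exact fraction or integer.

4/5

L = nℏ is independent of Z.
L₁/L₂ = n₁/n₂ = 4/5 = 4/5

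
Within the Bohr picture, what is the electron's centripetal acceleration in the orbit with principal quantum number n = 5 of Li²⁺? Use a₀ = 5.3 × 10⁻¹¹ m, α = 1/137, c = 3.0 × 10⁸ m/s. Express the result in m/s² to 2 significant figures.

r = n²a₀/Z = 4.4 × 10⁻¹⁰ m, v = Zαc/n = 1.3 × 10⁶ m/s
a = v²/r = (1.3 × 10⁶)² / 4.4 × 10⁻¹⁰ = 3.9 × 10²¹ m/s²

3.9 × 10²¹ m/s²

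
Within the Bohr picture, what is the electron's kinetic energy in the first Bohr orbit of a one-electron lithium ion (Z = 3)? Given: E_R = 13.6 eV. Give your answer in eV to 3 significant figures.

122 eV

For a Coulomb orbit the virial theorem gives K = −E_n.
E_n = −E_R·Z²/n², so K = E_R·Z²/n² = 13.6 × 3²/1² = 122 eV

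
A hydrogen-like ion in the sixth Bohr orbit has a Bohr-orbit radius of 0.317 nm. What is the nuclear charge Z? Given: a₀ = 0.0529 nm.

6

r_n = n²a₀/Z ⇒ Z = n²a₀/r = 6² × 0.0529 / 0.317 ≈ 6.01
Z = 6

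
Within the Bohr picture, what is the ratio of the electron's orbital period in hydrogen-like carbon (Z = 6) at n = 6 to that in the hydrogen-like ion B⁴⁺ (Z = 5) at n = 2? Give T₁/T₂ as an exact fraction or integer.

T ∝ Z^-2 · n^3
T₁/T₂ = (6/5)^-2 · (6/2)^3 = 75/4

75/4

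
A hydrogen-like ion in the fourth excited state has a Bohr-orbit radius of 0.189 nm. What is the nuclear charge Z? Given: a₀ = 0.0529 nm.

7

r_n = n²a₀/Z ⇒ Z = n²a₀/r = 5² × 0.0529 / 0.189 ≈ 7.00
Z = 7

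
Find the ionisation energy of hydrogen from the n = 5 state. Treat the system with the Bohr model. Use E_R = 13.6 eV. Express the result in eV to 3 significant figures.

E_n = −E_R·Z²/n² = −13.6 × 1²/5² eV = -0.544 eV
Ionisation energy = −E_n = 0.544 eV

0.544 eV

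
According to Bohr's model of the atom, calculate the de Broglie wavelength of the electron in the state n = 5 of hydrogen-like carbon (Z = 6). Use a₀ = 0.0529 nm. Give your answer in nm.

The Bohr quantisation condition is nλ = 2πr_n.
r_n = n²a₀/Z = 0.220 nm
λ = 2πr_n/n = 2π·0.220/5 = 0.277 nm

0.277 nm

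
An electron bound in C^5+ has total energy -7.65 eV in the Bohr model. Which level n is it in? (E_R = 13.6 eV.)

E_n = −E_R Z²/n² ⇒ n² = E_R Z²/(−E_n) = 13.6 × 6² / 7.65 ≈ 64.00
n = 8

8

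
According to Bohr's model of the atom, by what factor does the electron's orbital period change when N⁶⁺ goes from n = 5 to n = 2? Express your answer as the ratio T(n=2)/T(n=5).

8/125

T ∝ Z^-2 · n^3; with Z fixed, T ∝ n^3.
T(n=2)/T(n=5) = (2/5)^3 = 8/125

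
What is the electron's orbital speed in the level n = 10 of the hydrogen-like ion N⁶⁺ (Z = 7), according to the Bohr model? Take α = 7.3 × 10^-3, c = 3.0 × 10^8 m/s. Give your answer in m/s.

1.5 × 10^6 m/s

v_n = Zαc/n = 7 × 0.0073 × 3.0 × 10^8 / 10
    = 1.5 × 10^6 m/s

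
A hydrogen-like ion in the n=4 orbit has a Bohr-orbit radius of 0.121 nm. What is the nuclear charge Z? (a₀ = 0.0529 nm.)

r_n = n²a₀/Z ⇒ Z = n²a₀/r = 4² × 0.0529 / 0.121 ≈ 7.00
Z = 7

7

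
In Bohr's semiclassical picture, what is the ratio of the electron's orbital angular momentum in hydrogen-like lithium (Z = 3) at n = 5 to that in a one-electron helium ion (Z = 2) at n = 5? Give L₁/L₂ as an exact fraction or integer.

1

L = nℏ is independent of Z.
L₁/L₂ = n₁/n₂ = 5/5 = 1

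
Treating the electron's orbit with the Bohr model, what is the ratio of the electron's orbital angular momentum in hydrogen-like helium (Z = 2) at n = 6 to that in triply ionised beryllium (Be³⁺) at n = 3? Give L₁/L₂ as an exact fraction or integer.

L = nℏ is independent of Z.
L₁/L₂ = n₁/n₂ = 6/3 = 2

2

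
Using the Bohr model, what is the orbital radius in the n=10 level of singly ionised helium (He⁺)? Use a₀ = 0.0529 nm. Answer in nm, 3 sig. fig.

r_n = n²a₀/Z = 10² × 0.0529 / 2
    = 100 × 0.0529 / 2 = 2.65 nm

2.65 nm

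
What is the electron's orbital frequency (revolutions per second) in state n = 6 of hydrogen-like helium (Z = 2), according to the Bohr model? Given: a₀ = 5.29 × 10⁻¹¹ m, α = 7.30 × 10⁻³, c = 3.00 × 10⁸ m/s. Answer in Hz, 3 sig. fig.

r = n²a₀/Z = 9.52 × 10⁻¹⁰ m, v = Zαc/n = 7.30 × 10⁵ m/s
f = v/(2πr) = 1.22 × 10¹⁴ Hz

1.22 × 10¹⁴ Hz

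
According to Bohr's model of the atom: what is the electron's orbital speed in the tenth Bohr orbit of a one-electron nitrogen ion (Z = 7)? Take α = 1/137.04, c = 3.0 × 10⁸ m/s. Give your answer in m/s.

1.5 × 10⁶ m/s

v_n = Zαc/n = 7 × 0.0073 × 3.0 × 10⁸ / 10
    = 1.5 × 10⁶ m/s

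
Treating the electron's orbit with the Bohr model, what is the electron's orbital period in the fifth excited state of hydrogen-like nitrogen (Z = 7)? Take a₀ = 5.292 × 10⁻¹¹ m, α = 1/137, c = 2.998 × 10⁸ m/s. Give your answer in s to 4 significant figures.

6.698 × 10⁻¹⁶ s

r = n²a₀/Z = 6²·5.292 × 10⁻¹¹/7 = 2.722 × 10⁻¹⁰ m
v = Zαc/n = 7·0.007299·2.998 × 10⁸/6 = 2.553 × 10⁶ m/s
T = 2πr/v = 6.698 × 10⁻¹⁶ s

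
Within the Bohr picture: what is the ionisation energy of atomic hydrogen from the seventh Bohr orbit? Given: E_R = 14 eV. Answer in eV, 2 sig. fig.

E_n = −E_R·Z²/n² = −14 × 1²/7² eV = -0.29 eV
Ionisation energy = −E_n = 0.29 eV

0.29 eV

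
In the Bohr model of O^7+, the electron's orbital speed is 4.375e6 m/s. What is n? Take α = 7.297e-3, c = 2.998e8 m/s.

4

v_n = Zαc/n ⇒ n = Zαc/v = 8 × 0.007297 × 2.998e8 / 4.375e6 ≈ 4.00
n = 4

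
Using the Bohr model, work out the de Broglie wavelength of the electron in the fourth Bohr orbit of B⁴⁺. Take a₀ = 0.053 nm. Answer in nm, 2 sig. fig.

The Bohr quantisation condition is nλ = 2πr_n.
r_n = n²a₀/Z = 0.17 nm
λ = 2πr_n/n = 2π·0.17/4 = 0.27 nm

0.27 nm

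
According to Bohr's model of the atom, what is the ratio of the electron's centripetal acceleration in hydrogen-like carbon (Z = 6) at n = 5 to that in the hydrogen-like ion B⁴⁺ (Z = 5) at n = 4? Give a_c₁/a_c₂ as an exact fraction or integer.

55296/78125

a_c ∝ Z^3 · n^-4
a_c₁/a_c₂ = (6/5)^3 · (5/4)^-4 = 55296/78125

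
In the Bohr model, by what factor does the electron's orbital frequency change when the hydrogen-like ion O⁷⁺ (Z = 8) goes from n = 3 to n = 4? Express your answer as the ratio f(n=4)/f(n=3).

f ∝ Z^2 · n^-3; with Z fixed, f ∝ n^-3.
f(n=4)/f(n=3) = (4/3)^-3 = 27/64

27/64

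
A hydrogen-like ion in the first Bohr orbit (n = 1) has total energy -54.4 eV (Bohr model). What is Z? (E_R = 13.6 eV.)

2

E_n = −E_R Z²/n² ⇒ Z² = −E_n n²/E_R = 54.4 × 1² / 13.6 ≈ 4.00
Z = 2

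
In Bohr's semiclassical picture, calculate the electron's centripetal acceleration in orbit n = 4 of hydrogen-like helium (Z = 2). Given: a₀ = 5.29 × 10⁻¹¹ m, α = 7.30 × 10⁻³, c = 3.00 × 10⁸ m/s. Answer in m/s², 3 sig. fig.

r = n²a₀/Z = 4.23 × 10⁻¹⁰ m, v = Zαc/n = 1.09 × 10⁶ m/s
a = v²/r = (1.09 × 10⁶)² / 4.23 × 10⁻¹⁰ = 2.83 × 10²¹ m/s²

2.83 × 10²¹ m/s²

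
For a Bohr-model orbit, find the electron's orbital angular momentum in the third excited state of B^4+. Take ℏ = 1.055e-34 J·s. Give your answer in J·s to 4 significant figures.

4.220e-34 J·s

L_n = nℏ = 4 × 1.055e-34 = 4.220e-34 J·s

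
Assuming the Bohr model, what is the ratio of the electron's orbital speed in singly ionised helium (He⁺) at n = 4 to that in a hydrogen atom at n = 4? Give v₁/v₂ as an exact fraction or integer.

v ∝ Z^1 · n^-1
v₁/v₂ = (2/1)^1 · (4/4)^-1 = 2

2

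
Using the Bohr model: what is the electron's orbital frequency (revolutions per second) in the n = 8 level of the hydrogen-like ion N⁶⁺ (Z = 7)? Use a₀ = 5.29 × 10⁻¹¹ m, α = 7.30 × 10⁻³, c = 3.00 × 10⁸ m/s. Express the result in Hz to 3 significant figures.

r = n²a₀/Z = 4.84 × 10⁻¹⁰ m, v = Zαc/n = 1.92 × 10⁶ m/s
f = v/(2πr) = 6.31 × 10¹⁴ Hz

6.31 × 10¹⁴ Hz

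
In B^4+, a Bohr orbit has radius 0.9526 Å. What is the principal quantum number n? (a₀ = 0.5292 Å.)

r_n = n²a₀/Z ⇒ n² = rZ/a₀ = 0.9526 × 5 / 0.5292 ≈ 9.00
n = 3

3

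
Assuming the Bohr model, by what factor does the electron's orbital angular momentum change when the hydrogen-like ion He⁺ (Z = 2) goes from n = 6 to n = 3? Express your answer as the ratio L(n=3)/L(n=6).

L = nℏ depends only on n, so L ∝ n.
L(n=3)/L(n=6) = (3/6)^1 = 1/2

1/2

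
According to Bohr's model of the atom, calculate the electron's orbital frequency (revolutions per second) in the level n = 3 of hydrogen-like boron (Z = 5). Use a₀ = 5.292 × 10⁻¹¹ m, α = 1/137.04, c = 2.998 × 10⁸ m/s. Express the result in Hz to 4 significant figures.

r = n²a₀/Z = 9.526 × 10⁻¹¹ m, v = Zαc/n = 3.646 × 10⁶ m/s
f = v/(2πr) = 6.092 × 10¹⁵ Hz

6.092 × 10¹⁵ Hz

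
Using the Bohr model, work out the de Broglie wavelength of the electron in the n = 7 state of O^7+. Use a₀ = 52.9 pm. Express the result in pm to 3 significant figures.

291 pm

The Bohr quantisation condition is nλ = 2πr_n.
r_n = n²a₀/Z = 324 pm
λ = 2πr_n/n = 2π·324/7 = 291 pm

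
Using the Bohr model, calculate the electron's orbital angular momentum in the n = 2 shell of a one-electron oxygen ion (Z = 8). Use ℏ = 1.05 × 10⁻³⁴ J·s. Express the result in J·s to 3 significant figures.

2.10 × 10⁻³⁴ J·s

L_n = nℏ = 2 × 1.05 × 10⁻³⁴ = 2.10 × 10⁻³⁴ J·s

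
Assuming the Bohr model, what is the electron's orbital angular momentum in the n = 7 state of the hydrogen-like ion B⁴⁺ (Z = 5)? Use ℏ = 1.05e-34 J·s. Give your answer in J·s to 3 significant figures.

7.35e-34 J·s

L_n = nℏ = 7 × 1.05e-34 = 7.35e-34 J·s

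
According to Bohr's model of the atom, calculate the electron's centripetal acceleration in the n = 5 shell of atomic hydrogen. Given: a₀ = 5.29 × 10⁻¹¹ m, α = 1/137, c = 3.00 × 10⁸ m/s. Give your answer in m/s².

1.45 × 10²⁰ m/s²

r = n²a₀/Z = 1.32 × 10⁻⁹ m, v = Zαc/n = 4.38 × 10⁵ m/s
a = v²/r = (4.38 × 10⁵)² / 1.32 × 10⁻⁹ = 1.45 × 10²⁰ m/s²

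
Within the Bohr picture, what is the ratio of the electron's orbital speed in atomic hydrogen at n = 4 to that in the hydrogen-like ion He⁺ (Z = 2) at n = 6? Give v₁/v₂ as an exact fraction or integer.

3/4

v ∝ Z^1 · n^-1
v₁/v₂ = (1/2)^1 · (4/6)^-1 = 3/4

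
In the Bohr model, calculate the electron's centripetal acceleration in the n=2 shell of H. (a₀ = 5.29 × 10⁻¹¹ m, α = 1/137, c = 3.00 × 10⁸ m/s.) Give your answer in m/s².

5.67 × 10²¹ m/s²

r = n²a₀/Z = 2.12 × 10⁻¹⁰ m, v = Zαc/n = 1.09 × 10⁶ m/s
a = v²/r = (1.09 × 10⁶)² / 2.12 × 10⁻¹⁰ = 5.67 × 10²¹ m/s²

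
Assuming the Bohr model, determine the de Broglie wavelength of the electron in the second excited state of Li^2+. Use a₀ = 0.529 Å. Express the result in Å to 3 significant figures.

The Bohr quantisation condition is nλ = 2πr_n.
r_n = n²a₀/Z = 1.59 Å
λ = 2πr_n/n = 2π·1.59/3 = 3.32 Å

3.32 Å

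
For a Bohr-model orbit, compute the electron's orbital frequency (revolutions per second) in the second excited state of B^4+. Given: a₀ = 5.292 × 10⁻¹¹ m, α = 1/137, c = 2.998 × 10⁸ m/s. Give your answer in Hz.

6.094 × 10¹⁵ Hz

r = n²a₀/Z = 9.526 × 10⁻¹¹ m, v = Zαc/n = 3.647 × 10⁶ m/s
f = v/(2πr) = 6.094 × 10¹⁵ Hz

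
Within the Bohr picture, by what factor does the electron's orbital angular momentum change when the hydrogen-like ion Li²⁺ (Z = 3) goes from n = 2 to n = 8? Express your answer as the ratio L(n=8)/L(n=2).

L = nℏ depends only on n, so L ∝ n.
L(n=8)/L(n=2) = (8/2)^1 = 4

4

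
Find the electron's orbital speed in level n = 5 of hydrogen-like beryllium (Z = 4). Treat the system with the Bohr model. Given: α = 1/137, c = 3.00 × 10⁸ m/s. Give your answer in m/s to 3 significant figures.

v_n = Zαc/n = 4 × 0.00730 × 3.00 × 10⁸ / 5
    = 1.75 × 10⁶ m/s

1.75 × 10⁶ m/s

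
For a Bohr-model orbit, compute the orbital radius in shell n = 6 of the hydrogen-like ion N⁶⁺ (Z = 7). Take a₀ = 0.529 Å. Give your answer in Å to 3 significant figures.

2.72 Å

r_n = n²a₀/Z = 6² × 0.529 / 7
    = 36 × 0.529 / 7 = 2.72 Å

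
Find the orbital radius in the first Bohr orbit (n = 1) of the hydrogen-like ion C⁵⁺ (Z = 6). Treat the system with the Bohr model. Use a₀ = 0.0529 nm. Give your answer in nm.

r_n = n²a₀/Z = 1² × 0.0529 / 6
    = 1 × 0.0529 / 6 = 0.00882 nm

0.00882 nm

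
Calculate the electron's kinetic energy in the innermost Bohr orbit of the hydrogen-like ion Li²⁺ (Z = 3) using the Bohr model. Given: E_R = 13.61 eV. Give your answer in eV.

For a Coulomb orbit the virial theorem gives K = −E_n.
E_n = −E_R·Z²/n², so K = E_R·Z²/n² = 13.61 × 3²/1² = 122.5 eV

122.5 eV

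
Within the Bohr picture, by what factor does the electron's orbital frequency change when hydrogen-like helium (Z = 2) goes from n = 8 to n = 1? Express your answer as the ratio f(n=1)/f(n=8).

f ∝ Z^2 · n^-3; with Z fixed, f ∝ n^-3.
f(n=1)/f(n=8) = (1/8)^-3 = 512

512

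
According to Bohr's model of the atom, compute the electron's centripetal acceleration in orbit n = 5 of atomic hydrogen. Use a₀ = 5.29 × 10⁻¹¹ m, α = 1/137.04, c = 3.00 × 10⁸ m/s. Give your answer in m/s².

1.45 × 10²⁰ m/s²

r = n²a₀/Z = 1.32 × 10⁻⁹ m, v = Zαc/n = 4.38 × 10⁵ m/s
a = v²/r = (4.38 × 10⁵)² / 1.32 × 10⁻⁹ = 1.45 × 10²⁰ m/s²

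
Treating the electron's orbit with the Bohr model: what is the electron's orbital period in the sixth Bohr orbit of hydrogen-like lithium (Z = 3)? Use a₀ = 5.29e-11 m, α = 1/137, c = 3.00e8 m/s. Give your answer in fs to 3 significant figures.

3.64 fs

r = n²a₀/Z = 6²·5.29e-11/3 = 6.35e-10 m
v = Zαc/n = 3·0.00730·3.00e8/6 = 1.09e6 m/s
T = 2πr/v = 3.64e-15 s = 3.64 fs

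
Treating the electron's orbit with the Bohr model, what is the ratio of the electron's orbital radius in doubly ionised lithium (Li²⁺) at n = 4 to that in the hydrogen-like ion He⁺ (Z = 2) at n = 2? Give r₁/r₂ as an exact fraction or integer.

r ∝ Z^-1 · n^2
r₁/r₂ = (3/2)^-1 · (4/2)^2 = 8/3

8/3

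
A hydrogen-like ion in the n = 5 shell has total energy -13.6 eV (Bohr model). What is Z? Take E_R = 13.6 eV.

5

E_n = −E_R Z²/n² ⇒ Z² = −E_n n²/E_R = 13.6 × 5² / 13.6 ≈ 25.00
Z = 5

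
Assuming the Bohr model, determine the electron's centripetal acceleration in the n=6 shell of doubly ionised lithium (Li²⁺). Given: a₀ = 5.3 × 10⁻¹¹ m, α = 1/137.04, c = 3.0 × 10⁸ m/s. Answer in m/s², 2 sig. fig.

r = n²a₀/Z = 6.4 × 10⁻¹⁰ m, v = Zαc/n = 1.1 × 10⁶ m/s
a = v²/r = (1.1 × 10⁶)² / 6.4 × 10⁻¹⁰ = 1.9 × 10²¹ m/s²

1.9 × 10²¹ m/s²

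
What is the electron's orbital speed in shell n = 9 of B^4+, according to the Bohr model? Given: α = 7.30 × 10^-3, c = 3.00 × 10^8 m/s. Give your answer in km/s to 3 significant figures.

v_n = Zαc/n = 5 × 0.00730 × 3.00 × 10^8 / 9
    = 1220 km/s

1220 km/s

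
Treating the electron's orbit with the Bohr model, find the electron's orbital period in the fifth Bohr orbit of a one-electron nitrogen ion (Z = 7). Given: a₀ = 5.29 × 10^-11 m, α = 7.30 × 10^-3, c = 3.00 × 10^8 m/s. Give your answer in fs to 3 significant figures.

r = n²a₀/Z = 5²·5.29 × 10^-11/7 = 1.89 × 10^-10 m
v = Zαc/n = 7·0.00730·3.00 × 10^8/5 = 3.07 × 10^6 m/s
T = 2πr/v = 3.87 × 10^-16 s = 0.387 fs

0.387 fs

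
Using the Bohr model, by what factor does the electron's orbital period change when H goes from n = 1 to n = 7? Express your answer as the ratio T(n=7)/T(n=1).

343

T ∝ Z^-2 · n^3; with Z fixed, T ∝ n^3.
T(n=7)/T(n=1) = (7/1)^3 = 343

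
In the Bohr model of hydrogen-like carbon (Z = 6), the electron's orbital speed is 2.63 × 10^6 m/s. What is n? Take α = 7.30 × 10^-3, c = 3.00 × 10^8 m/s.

v_n = Zαc/n ⇒ n = Zαc/v = 6 × 0.00730 × 3.00 × 10^8 / 2.63 × 10^6 ≈ 5.00
n = 5

5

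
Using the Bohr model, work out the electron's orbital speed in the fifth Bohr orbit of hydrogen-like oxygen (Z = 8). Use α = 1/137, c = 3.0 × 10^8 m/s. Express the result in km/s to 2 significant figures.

3500 km/s

v_n = Zαc/n = 8 × 0.0073 × 3.0 × 10^8 / 5
    = 3500 km/s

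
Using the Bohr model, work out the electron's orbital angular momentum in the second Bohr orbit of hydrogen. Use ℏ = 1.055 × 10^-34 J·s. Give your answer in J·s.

L_n = nℏ = 2 × 1.055 × 10^-34 = 2.110 × 10^-34 J·s

2.110 × 10^-34 J·s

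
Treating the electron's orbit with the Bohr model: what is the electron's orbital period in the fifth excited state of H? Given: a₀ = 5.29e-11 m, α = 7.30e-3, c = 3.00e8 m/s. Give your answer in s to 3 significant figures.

3.28e-14 s

r = n²a₀/Z = 6²·5.29e-11/1 = 1.90e-9 m
v = Zαc/n = 1·0.00730·3.00e8/6 = 3.65e5 m/s
T = 2πr/v = 3.28e-14 s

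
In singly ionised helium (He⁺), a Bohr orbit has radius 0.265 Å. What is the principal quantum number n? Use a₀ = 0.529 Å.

1

r_n = n²a₀/Z ⇒ n² = rZ/a₀ = 0.265 × 2 / 0.529 ≈ 1.00
n = 1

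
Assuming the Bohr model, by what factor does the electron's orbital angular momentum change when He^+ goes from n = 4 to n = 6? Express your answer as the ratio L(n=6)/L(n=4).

3/2

L = nℏ depends only on n, so L ∝ n.
L(n=6)/L(n=4) = (6/4)^1 = 3/2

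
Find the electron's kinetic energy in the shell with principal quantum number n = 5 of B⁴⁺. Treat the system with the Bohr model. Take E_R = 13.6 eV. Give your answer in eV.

13.6 eV

For a Coulomb orbit the virial theorem gives K = −E_n.
E_n = −E_R·Z²/n², so K = E_R·Z²/n² = 13.6 × 5²/5² = 13.6 eV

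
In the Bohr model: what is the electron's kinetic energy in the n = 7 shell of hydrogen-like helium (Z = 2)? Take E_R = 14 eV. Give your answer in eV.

1.1 eV

For a Coulomb orbit the virial theorem gives K = −E_n.
E_n = −E_R·Z²/n², so K = E_R·Z²/n² = 14 × 2²/7² = 1.1 eV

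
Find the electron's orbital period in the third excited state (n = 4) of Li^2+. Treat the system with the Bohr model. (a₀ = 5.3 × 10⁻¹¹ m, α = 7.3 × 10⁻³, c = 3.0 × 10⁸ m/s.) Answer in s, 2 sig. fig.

1.1 × 10⁻¹⁵ s

r = n²a₀/Z = 4²·5.3 × 10⁻¹¹/3 = 2.8 × 10⁻¹⁰ m
v = Zαc/n = 3·0.0073·3.0 × 10⁸/4 = 1.6 × 10⁶ m/s
T = 2πr/v = 1.1 × 10⁻¹⁵ s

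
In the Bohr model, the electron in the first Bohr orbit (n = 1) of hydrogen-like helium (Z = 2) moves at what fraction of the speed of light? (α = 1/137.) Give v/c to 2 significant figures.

v_n = Zαc/n, so v/c = Zα/n = 2 × 0.0073 / 1 = 0.015

0.015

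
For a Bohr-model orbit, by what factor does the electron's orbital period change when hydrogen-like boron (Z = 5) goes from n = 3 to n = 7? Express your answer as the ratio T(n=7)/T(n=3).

T ∝ Z^-2 · n^3; with Z fixed, T ∝ n^3.
T(n=7)/T(n=3) = (7/3)^3 = 343/27

343/27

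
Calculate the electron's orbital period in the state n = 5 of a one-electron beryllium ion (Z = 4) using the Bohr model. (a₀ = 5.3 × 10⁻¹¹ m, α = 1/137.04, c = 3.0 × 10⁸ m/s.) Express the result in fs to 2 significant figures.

r = n²a₀/Z = 5²·5.3 × 10⁻¹¹/4 = 3.3 × 10⁻¹⁰ m
v = Zαc/n = 4·0.0073·3.0 × 10⁸/5 = 1.8 × 10⁶ m/s
T = 2πr/v = 1.2 × 10⁻¹⁵ s = 1.2 fs

1.2 fs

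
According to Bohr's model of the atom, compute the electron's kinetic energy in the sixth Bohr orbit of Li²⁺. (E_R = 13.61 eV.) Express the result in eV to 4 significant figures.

3.402 eV

For a Coulomb orbit the virial theorem gives K = −E_n.
E_n = −E_R·Z²/n², so K = E_R·Z²/n² = 13.61 × 3²/6² = 3.402 eV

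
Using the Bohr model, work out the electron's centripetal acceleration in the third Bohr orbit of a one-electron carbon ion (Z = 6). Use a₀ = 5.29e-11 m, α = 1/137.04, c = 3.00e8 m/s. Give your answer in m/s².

2.42e23 m/s²

r = n²a₀/Z = 7.94e-11 m, v = Zαc/n = 4.38e6 m/s
a = v²/r = (4.38e6)² / 7.94e-11 = 2.42e23 m/s²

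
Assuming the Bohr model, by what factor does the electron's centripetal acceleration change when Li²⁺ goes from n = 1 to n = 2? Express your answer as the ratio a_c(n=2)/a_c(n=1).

1/16

a_c ∝ Z^3 · n^-4; with Z fixed, a_c ∝ n^-4.
a_c(n=2)/a_c(n=1) = (2/1)^-4 = 1/16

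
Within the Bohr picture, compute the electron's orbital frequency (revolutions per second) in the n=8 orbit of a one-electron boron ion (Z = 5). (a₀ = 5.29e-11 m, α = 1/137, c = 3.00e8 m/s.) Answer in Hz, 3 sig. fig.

r = n²a₀/Z = 6.77e-10 m, v = Zαc/n = 1.37e6 m/s
f = v/(2πr) = 3.22e14 Hz

3.22e14 Hz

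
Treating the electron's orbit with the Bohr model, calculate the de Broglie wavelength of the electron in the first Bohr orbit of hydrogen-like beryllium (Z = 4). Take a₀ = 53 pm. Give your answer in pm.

The Bohr quantisation condition is nλ = 2πr_n.
r_n = n²a₀/Z = 13 pm
λ = 2πr_n/n = 2π·13/1 = 83 pm

83 pm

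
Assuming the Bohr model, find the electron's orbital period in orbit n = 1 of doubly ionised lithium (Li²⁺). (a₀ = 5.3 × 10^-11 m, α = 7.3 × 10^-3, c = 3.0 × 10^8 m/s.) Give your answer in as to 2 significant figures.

17 as

r = n²a₀/Z = 1²·5.3 × 10^-11/3 = 1.8 × 10^-11 m
v = Zαc/n = 3·0.0073·3.0 × 10^8/1 = 6.6 × 10^6 m/s
T = 2πr/v = 1.7 × 10^-17 s = 17 as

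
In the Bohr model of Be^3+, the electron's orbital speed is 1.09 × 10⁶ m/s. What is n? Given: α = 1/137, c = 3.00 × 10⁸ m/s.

v_n = Zαc/n ⇒ n = Zαc/v = 4 × 0.00730 × 3.00 × 10⁸ / 1.09 × 10⁶ ≈ 8.04
n = 8

8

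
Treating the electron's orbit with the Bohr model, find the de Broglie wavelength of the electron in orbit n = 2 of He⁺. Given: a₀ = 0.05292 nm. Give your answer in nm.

0.3325 nm

The Bohr quantisation condition is nλ = 2πr_n.
r_n = n²a₀/Z = 0.1058 nm
λ = 2πr_n/n = 2π·0.1058/2 = 0.3325 nm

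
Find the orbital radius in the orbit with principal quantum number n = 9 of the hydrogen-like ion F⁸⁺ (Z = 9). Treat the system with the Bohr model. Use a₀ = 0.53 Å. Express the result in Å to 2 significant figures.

r_n = n²a₀/Z = 9² × 0.53 / 9
    = 81 × 0.53 / 9 = 4.8 Å

4.8 Å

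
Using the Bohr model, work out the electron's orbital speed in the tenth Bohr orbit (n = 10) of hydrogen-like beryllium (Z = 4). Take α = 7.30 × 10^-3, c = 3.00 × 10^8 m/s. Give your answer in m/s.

v_n = Zαc/n = 4 × 0.00730 × 3.00 × 10^8 / 10
    = 8.76 × 10^5 m/s

8.76 × 10^5 m/s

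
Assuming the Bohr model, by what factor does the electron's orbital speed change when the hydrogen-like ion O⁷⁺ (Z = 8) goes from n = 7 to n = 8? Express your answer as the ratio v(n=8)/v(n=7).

7/8

v ∝ Z^1 · n^-1; with Z fixed, v ∝ n^-1.
v(n=8)/v(n=7) = (8/7)^-1 = 7/8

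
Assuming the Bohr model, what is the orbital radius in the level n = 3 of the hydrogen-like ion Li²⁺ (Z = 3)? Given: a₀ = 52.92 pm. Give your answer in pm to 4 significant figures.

r_n = n²a₀/Z = 3² × 52.92 / 3
    = 9 × 52.92 / 3 = 158.8 pm

158.8 pm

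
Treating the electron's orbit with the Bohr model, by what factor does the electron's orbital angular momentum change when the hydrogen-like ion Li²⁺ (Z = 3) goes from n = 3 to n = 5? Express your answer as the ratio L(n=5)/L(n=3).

5/3

L = nℏ depends only on n, so L ∝ n.
L(n=5)/L(n=3) = (5/3)^1 = 5/3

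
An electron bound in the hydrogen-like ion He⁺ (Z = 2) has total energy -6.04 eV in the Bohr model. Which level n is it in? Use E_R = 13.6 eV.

E_n = −E_R Z²/n² ⇒ n² = E_R Z²/(−E_n) = 13.6 × 2² / 6.04 ≈ 9.01
n = 3

3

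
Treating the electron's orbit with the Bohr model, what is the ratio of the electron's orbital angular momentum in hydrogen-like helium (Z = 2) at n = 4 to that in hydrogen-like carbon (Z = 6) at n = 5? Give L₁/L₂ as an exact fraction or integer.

L = nℏ is independent of Z.
L₁/L₂ = n₁/n₂ = 4/5 = 4/5

4/5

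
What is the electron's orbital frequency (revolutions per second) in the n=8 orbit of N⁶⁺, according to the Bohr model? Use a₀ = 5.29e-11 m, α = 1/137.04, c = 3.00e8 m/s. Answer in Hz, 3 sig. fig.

6.30e14 Hz

r = n²a₀/Z = 4.84e-10 m, v = Zαc/n = 1.92e6 m/s
f = v/(2πr) = 6.30e14 Hz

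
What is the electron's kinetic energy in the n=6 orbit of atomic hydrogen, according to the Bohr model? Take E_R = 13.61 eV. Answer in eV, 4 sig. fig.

0.3781 eV

For a Coulomb orbit the virial theorem gives K = −E_n.
E_n = −E_R·Z²/n², so K = E_R·Z²/n² = 13.61 × 1²/6² = 0.3781 eV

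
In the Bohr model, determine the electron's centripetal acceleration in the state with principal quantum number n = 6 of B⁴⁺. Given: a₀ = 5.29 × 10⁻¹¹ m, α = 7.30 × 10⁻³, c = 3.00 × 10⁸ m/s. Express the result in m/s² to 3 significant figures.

8.74 × 10²¹ m/s²

r = n²a₀/Z = 3.81 × 10⁻¹⁰ m, v = Zαc/n = 1.82 × 10⁶ m/s
a = v²/r = (1.82 × 10⁶)² / 3.81 × 10⁻¹⁰ = 8.74 × 10²¹ m/s²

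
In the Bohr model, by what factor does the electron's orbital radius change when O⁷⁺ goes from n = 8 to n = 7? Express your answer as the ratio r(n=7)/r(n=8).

49/64

r ∝ Z^-1 · n^2; with Z fixed, r ∝ n^2.
r(n=7)/r(n=8) = (7/8)^2 = 49/64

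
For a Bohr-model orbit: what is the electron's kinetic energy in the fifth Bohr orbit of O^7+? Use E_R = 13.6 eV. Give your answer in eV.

For a Coulomb orbit the virial theorem gives K = −E_n.
E_n = −E_R·Z²/n², so K = E_R·Z²/n² = 13.6 × 8²/5² = 34.8 eV

34.8 eV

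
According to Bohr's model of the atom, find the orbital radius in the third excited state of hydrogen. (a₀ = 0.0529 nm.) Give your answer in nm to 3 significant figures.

0.846 nm

r_n = n²a₀/Z = 4² × 0.0529 / 1
    = 16 × 0.0529 / 1 = 0.846 nm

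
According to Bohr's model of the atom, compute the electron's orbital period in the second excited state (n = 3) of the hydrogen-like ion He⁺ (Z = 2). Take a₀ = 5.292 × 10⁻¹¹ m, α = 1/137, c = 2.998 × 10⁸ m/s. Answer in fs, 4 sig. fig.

r = n²a₀/Z = 3²·5.292 × 10⁻¹¹/2 = 2.381 × 10⁻¹⁰ m
v = Zαc/n = 2·0.007299·2.998 × 10⁸/3 = 1.459 × 10⁶ m/s
T = 2πr/v = 1.026 × 10⁻¹⁵ s = 1.026 fs

1.026 fs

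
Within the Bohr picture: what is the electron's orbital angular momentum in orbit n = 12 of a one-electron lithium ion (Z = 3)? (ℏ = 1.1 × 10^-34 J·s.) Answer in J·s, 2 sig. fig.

1.3 × 10^-33 J·s

L_n = nℏ = 12 × 1.1 × 10^-34 = 1.3 × 10^-33 J·s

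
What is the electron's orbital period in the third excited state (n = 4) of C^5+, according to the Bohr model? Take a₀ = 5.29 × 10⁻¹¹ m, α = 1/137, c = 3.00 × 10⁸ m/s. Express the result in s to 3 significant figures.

r = n²a₀/Z = 4²·5.29 × 10⁻¹¹/6 = 1.41 × 10⁻¹⁰ m
v = Zαc/n = 6·0.00730·3.00 × 10⁸/4 = 3.28 × 10⁶ m/s
T = 2πr/v = 2.70 × 10⁻¹⁶ s

2.70 × 10⁻¹⁶ s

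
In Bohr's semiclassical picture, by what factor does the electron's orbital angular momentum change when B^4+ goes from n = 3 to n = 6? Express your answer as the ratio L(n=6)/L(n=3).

L = nℏ depends only on n, so L ∝ n.
L(n=6)/L(n=3) = (6/3)^1 = 2

2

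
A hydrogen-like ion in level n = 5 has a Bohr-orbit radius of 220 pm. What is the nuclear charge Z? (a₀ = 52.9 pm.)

r_n = n²a₀/Z ⇒ Z = n²a₀/r = 5² × 52.9 / 220 ≈ 6.01
Z = 6

6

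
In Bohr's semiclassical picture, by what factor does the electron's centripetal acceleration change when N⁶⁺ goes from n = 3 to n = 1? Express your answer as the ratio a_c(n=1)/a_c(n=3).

81

a_c ∝ Z^3 · n^-4; with Z fixed, a_c ∝ n^-4.
a_c(n=1)/a_c(n=3) = (1/3)^-4 = 81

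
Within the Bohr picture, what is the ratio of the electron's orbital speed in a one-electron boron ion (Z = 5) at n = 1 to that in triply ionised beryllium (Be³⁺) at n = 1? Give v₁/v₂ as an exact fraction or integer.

5/4

v ∝ Z^1 · n^-1
v₁/v₂ = (5/4)^1 · (1/1)^-1 = 5/4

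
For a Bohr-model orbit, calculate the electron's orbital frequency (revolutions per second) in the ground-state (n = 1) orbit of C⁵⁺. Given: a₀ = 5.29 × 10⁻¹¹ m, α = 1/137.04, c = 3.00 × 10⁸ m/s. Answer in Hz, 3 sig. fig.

r = n²a₀/Z = 8.82 × 10⁻¹² m, v = Zαc/n = 1.31 × 10⁷ m/s
f = v/(2πr) = 2.37 × 10¹⁷ Hz

2.37 × 10¹⁷ Hz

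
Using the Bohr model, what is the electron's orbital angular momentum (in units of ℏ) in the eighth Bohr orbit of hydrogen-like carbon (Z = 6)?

8

L_n = nℏ, so L/ℏ = n = 8.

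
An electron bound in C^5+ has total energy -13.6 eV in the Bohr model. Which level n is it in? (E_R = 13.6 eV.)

E_n = −E_R Z²/n² ⇒ n² = E_R Z²/(−E_n) = 13.6 × 6² / 13.6 ≈ 36.00
n = 6

6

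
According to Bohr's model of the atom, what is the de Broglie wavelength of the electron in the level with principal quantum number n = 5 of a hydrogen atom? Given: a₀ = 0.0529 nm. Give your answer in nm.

The Bohr quantisation condition is nλ = 2πr_n.
r_n = n²a₀/Z = 1.32 nm
λ = 2πr_n/n = 2π·1.32/5 = 1.66 nm

1.66 nm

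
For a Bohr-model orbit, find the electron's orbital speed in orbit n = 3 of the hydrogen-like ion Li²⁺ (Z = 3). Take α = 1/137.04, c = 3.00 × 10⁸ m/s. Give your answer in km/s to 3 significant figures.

v_n = Zαc/n = 3 × 0.00730 × 3.00 × 10⁸ / 3
    = 2190 km/s

2190 km/s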